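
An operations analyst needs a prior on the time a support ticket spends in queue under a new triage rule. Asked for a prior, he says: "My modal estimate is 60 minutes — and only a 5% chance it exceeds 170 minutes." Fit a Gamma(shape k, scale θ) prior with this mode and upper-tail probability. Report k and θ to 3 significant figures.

k ≈ 3.46, θ ≈ 24.4

Gamma(k,θ) with k>1 has mode (k−1)θ, so θ = 60/(k−1).
Need P(X < 170) = 0.95 with θ tied to k this way. Start at k = 2, θ = 60: P(X<170) ≈ 0.775.
Too low — raise k to concentrate. Iterating converges to k ≈ 3.46.
Then θ = 60/(3.46−1) ≈ 24.4.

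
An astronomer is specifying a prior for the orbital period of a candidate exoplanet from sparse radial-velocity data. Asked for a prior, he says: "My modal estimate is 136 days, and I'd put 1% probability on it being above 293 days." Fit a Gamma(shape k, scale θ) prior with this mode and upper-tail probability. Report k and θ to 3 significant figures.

Gamma(k,θ) with k>1 has mode (k−1)θ, so θ = 136/(k−1).
Need P(X < 293) = 0.99 with θ tied to k this way. Start at k = 2, θ = 136: P(X<293) ≈ 0.634.
Too low — raise k to concentrate. Iterating converges to k ≈ 9.22.
Then θ = 136/(9.22−1) ≈ 16.5.

k ≈ 9.22, θ ≈ 16.5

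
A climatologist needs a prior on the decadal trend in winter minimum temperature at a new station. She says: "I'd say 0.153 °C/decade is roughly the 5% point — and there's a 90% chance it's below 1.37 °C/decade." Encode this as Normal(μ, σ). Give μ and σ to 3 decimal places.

The p-quantile of Normal(μ,σ) is μ + z_p·σ, with z_{0.05} = -1.645 and z_{0.9} = 1.282.
Eliminate σ: μ = (z₂·x₁ − z₁·x₂)/(z₂ − z₁) = (1.282·0.153 − (-1.645)·1.37)/2.926 = 0.837.
Then σ = (x₂ − x₁)/(z₂ − z₁) = (1.37 − 0.153)/2.926 = 0.416.

μ = 0.837, σ = 0.416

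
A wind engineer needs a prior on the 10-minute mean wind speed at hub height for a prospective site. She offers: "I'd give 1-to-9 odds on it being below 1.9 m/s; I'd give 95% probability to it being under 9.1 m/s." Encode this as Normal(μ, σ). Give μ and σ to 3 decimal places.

μ = 5.053, σ = 2.460

The p-quantile of Normal(μ,σ) is μ + z_p·σ, with z_{0.1} = -1.282 and z_{0.95} = 1.645.
Eliminate σ: μ = (z₂·x₁ − z₁·x₂)/(z₂ − z₁) = (1.645·1.9 − (-1.282)·9.1)/2.926 = 5.053.
Then σ = (x₂ − x₁)/(z₂ − z₁) = (9.1 − 1.9)/2.926 = 2.460.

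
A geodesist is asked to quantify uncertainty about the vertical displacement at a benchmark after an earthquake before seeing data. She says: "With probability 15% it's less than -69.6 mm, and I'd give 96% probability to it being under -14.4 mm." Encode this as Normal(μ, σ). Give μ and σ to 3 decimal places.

For Normal(μ,σ), the p-quantile is μ + z_p·σ. Here z_{0.15} = -1.036, z_{0.96} = 1.751.
So -69.6 = μ − 1.036σ and -14.4 = μ + 1.751σ.
Subtracting: σ = (-14.4 − -69.6)/(1.751 − (-1.036)) = 19.805.
Then μ = -69.6 − (-1.036)·19.805 = -49.073.

μ = -49.073, σ = 19.805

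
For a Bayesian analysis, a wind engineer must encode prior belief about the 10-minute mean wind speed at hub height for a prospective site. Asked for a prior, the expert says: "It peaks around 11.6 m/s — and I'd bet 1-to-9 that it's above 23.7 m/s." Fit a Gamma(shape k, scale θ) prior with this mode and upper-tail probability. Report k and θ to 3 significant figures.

Gamma(k,θ) with k>1 has mode (k−1)θ, so θ = 11.6/(k−1).
Need P(X < 23.7) = 0.9 with θ tied to k this way. Start at k = 2, θ = 11.6: P(X<23.7) ≈ 0.606.
Too low — raise k to concentrate. Iterating converges to k ≈ 4.76.
Then θ = 11.6/(4.76−1) ≈ 3.09.

k ≈ 4.76, θ ≈ 3.09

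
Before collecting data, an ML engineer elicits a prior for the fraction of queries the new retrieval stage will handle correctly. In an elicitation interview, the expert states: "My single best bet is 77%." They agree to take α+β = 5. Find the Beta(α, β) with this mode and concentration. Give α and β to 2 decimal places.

For α,β > 1 the Beta mode is (α−1)/(α+β−2). With α+β = 5, the mode is (α−1)/3.
Set (α−1)/3 = 0.77 → α = 1 + 0.77·3 = 3.31.
β = 5 − α = 1.69.

α = 3.31, β = 1.69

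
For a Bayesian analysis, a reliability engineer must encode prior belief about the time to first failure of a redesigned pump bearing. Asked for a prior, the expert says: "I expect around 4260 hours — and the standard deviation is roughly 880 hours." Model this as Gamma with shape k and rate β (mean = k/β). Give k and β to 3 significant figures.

k ≈ 23.4, β ≈ 0.0055

For Gamma(k, rate β): mean = k/β, variance = k/β², so CV = 1/√k.
CV = SD/mean = 880/4260 = 0.2066, hence k = 1/CV² = 23.4.
Then β = k/mean = 23.4/4260 = 0.0055.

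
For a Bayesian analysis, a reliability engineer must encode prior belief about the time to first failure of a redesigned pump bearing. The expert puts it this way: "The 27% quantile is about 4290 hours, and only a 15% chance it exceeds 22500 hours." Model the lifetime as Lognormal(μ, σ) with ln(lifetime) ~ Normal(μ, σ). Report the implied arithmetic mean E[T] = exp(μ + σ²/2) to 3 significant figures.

If T ~ Lognormal(μ,σ) then ln T ~ Normal(μ,σ), so the p-quantile of ln T is μ + z_p·σ.
ln(4290) = 8.364 and ln(22500) = 10.02; z_{0.27} = -0.6128, z_{0.85} = 1.036.
σ = (10.02 − 8.364)/(1.036 − (-0.6128)) = 1.005.
μ = 8.364 − (-0.6128)·1.005 = 8.980.
E[T] = exp(μ + σ²/2) = exp(8.980 + 0.5049) = 13200 hours.

E[T] ≈ 13200 hours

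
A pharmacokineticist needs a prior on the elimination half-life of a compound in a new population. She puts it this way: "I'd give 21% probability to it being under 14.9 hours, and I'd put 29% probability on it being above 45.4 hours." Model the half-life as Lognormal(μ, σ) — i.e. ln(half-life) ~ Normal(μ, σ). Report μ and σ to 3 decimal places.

If T ~ Lognormal(μ,σ) then ln T ~ Normal(μ,σ), so the p-quantile of ln T is μ + z_p·σ.
ln(14.9) = 2.701 and ln(45.4) = 3.816; z_{0.21} = -0.8064, z_{0.71} = 0.5534.
σ = (3.816 − 2.701)/(0.5534 − (-0.8064)) = 0.819.
μ = 2.701 − (-0.8064)·0.819 = 3.362.

μ ≈ 3.362, σ ≈ 0.819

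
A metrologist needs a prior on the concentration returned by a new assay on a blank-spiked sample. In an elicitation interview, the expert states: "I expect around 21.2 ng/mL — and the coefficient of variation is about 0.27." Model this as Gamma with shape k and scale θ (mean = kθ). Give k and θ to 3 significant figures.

k ≈ 13.7, θ ≈ 1.55

For Gamma(k, scale θ): mean = kθ, variance = kθ², so CV = 1/√k.
CV = 0.27, hence k = 1/CV² = 13.7.
Then θ = mean/k = 21.2/13.7 = 1.55.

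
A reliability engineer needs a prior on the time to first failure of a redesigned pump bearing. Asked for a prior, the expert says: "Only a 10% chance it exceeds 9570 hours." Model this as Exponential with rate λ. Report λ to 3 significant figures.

λ ≈ 0.000241

P(T > 9570.0) = e^(−λ·9570.0) = 0.1, so λ = −ln(0.1)/9570.0 = 0.000241.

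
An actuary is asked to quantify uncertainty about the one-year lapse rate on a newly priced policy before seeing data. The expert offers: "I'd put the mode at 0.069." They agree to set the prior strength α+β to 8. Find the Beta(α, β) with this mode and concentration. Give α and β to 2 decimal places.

α = 1.41, β = 6.59

For α,β > 1 the Beta mode is (α−1)/(α+β−2). With α+β = 8, the mode is (α−1)/6.
Set (α−1)/6 = 0.069 → α = 1 + 0.069·6 = 1.41.
β = 8 − α = 6.59.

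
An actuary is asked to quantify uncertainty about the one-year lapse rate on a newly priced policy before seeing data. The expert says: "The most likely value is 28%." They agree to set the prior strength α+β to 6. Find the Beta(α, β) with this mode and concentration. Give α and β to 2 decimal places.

For α,β > 1 the Beta mode is (α−1)/(α+β−2). With α+β = 6, the mode is (α−1)/4.
Set (α−1)/4 = 0.28 → α = 1 + 0.28·4 = 2.12.
β = 6 − α = 3.88.

α = 2.12, β = 3.88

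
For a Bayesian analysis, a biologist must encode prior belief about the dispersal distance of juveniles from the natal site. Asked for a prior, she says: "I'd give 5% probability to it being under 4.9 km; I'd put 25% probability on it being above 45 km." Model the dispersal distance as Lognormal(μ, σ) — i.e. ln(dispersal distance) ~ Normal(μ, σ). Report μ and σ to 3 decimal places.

μ ≈ 3.162, σ ≈ 0.956

If T ~ Lognormal(μ,σ) then ln T ~ Normal(μ,σ), so the p-quantile of ln T is μ + z_p·σ.
ln(4.9) = 1.589 and ln(45) = 3.807; z_{0.05} = -1.645, z_{0.75} = 0.6745.
σ = (3.807 − 1.589)/(0.6745 − (-1.645)) = 0.956.
μ = 1.589 − (-1.645)·0.956 = 3.162.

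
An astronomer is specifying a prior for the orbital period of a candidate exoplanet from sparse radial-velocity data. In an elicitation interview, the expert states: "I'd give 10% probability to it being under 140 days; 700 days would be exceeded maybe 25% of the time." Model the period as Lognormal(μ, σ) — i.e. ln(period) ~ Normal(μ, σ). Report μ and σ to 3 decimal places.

If T ~ Lognormal(μ,σ) then ln T ~ Normal(μ,σ), so the p-quantile of ln T is μ + z_p·σ.
ln(140) = 4.942 and ln(700) = 6.551; z_{0.1} = -1.282, z_{0.75} = 0.6745.
σ = (6.551 − 4.942)/(0.6745 − (-1.282)) = 0.823.
μ = 4.942 − (-1.282)·0.823 = 5.996.

μ ≈ 5.996, σ ≈ 0.823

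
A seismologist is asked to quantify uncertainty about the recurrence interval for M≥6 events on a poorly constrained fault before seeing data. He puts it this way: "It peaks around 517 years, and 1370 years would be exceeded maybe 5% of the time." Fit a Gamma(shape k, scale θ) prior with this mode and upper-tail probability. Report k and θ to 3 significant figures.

Gamma(k,θ) with k>1 has mode (k−1)θ, so θ = 517/(k−1).
Need P(X < 1370) = 0.95 with θ tied to k this way. Start at k = 2, θ = 517: P(X<1370) ≈ 0.742.
Too low — raise k to concentrate. Iterating converges to k ≈ 3.84.
Then θ = 517/(3.84−1) ≈ 182.

k ≈ 3.84, θ ≈ 182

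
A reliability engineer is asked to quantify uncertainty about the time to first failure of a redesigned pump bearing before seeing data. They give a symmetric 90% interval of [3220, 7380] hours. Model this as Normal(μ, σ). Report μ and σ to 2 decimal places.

μ = 5300.00, σ = 1264.55

A symmetric 90% interval runs μ ± z·σ with z = 1.645.
Half-width = 2080, so σ = 2080/1.645 = 1264.55.
μ is the interval midpoint, 5300.00.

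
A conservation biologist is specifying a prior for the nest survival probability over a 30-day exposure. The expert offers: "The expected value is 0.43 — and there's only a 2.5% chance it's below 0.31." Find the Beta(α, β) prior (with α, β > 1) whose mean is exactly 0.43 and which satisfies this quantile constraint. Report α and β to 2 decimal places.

α ≈ 26.51, β ≈ 35.14

With mean 0.43 fixed, write α = 0.43s, β = 0.57s where s = α+β.
Need P(θ < 0.31) = 0.025 under Beta(0.43s, 0.57s). Normal approximation: (q−m)/√(m(1−m)/s) ≈ z_{0.025} = -1.96, so s ≈ 0.43·0.57·(-1.96)²/(0.31−0.43)² = 65.4.
At s = 65.4: P(θ<0.31) ≈ 0.022. Adjusting to match 0.025 gives s ≈ 61.64.
So α = 0.43·61.64 ≈ 26.51, β = 0.57·61.64 ≈ 35.14.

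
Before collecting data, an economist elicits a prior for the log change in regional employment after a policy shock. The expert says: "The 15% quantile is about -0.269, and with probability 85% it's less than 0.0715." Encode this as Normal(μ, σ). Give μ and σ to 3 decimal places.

μ = -0.099, σ = 0.164

For Normal(μ,σ), the p-quantile is μ + z_p·σ. Here z_{0.15} = -1.036, z_{0.85} = 1.036.
So -0.269 = μ − 1.036σ and 0.0715 = μ + 1.036σ.
Subtracting: σ = (0.0715 − -0.269)/(1.036 − (-1.036)) = 0.164.
Then μ = -0.269 − (-1.036)·0.164 = -0.099.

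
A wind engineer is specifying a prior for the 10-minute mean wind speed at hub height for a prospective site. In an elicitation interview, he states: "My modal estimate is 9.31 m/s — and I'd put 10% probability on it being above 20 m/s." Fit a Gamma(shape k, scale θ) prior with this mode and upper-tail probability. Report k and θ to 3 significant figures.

Gamma(k,θ) with k>1 has mode (k−1)θ, so θ = 9.31/(k−1).
Need P(X < 20) = 0.9 with θ tied to k this way. Start at k = 2, θ = 9.31: P(X<20) ≈ 0.633.
Too low — raise k to concentrate. Iterating converges to k ≈ 4.29.
Then θ = 9.31/(4.29−1) ≈ 2.83.

k ≈ 4.29, θ ≈ 2.83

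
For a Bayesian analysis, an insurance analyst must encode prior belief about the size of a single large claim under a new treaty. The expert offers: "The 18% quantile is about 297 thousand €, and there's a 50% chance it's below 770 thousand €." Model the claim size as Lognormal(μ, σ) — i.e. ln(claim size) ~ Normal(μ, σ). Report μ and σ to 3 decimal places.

If T ~ Lognormal(μ,σ) then ln T ~ Normal(μ,σ), so the p-quantile of ln T is μ + z_p·σ.
ln(297) = 5.694 and ln(770) = 6.646; z_{0.18} = -0.9154, z_{0.5} = 0.
σ = (6.646 − 5.694)/(0 − (-0.9154)) = 1.041.
μ = 5.694 − (-0.9154)·1.041 = 6.646.

μ ≈ 6.646, σ ≈ 1.041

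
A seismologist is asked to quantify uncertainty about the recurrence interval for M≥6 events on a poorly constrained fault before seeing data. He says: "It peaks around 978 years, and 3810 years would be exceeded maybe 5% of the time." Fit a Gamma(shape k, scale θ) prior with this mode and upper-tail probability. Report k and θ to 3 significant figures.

k ≈ 2.37, θ ≈ 715

Gamma(k,θ) with k>1 has mode (k−1)θ, so θ = 978/(k−1).
Need P(X < 3810) = 0.95 with θ tied to k this way. Start at k = 2, θ = 978: P(X<3810) ≈ 0.900.
Too low — raise k to concentrate. Iterating converges to k ≈ 2.37.
Then θ = 978/(2.37−1) ≈ 715.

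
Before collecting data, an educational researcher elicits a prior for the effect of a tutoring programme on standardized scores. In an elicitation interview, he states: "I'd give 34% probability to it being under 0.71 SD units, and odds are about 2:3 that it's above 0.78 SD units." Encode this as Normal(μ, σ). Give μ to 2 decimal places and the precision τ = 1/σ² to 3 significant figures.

μ = 0.75, τ = 90.5

The p-quantile of Normal(μ,σ) is μ + z_p·σ, with z_{0.34} = -0.4125 and z_{0.6} = 0.2533.
Eliminate σ: μ = (z₂·x₁ − z₁·x₂)/(z₂ − z₁) = (0.2533·0.71 − (-0.4125)·0.78)/0.6658 = 0.75.
Then σ = (x₂ − x₁)/(z₂ − z₁) = (0.78 − 0.71)/0.6658 = 0.11.
Precision τ = 1/σ² = 1/0.1051² = 90.5.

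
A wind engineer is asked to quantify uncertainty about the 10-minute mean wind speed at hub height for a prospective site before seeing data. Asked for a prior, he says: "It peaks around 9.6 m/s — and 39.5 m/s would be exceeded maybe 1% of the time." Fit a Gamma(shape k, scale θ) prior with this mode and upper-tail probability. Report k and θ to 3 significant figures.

Gamma(k,θ) with k>1 has mode (k−1)θ, so θ = 9.6/(k−1).
Need P(X < 39.5) = 0.99 with θ tied to k this way. Start at k = 2, θ = 9.6: P(X<39.5) ≈ 0.916.
Too low — raise k to concentrate. Iterating converges to k ≈ 3.07.
Then θ = 9.6/(3.07−1) ≈ 4.63.

k ≈ 3.07, θ ≈ 4.63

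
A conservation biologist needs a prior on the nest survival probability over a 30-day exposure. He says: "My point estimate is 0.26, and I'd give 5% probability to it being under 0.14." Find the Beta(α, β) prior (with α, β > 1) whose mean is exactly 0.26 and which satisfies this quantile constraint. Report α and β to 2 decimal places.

α ≈ 7.80, β ≈ 22.20

With mean 0.26 fixed, write α = 0.26s, β = 0.74s where s = α+β.
Need P(θ < 0.14) = 0.05 under Beta(0.26s, 0.74s). Normal approximation: (q−m)/√(m(1−m)/s) ≈ z_{0.05} = -1.64, so s ≈ 0.26·0.74·(-1.64)²/(0.14−0.26)² = 36.1.
At s = 36.1: P(θ<0.14) ≈ 0.034. Adjusting to match 0.05 gives s ≈ 30.00.
So α = 0.26·30.00 ≈ 7.80, β = 0.74·30.00 ≈ 22.20.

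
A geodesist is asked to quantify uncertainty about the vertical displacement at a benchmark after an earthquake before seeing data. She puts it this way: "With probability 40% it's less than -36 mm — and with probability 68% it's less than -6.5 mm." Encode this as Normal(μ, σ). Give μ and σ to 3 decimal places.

μ = -25.635, σ = 40.913

The p-quantile of Normal(μ,σ) is μ + z_p·σ, with z_{0.4} = -0.2533 and z_{0.68} = 0.4677.
Eliminate σ: μ = (z₂·x₁ − z₁·x₂)/(z₂ − z₁) = (0.4677·-36 − (-0.2533)·-6.5)/0.721 = -25.635.
Then σ = (x₂ − x₁)/(z₂ − z₁) = (-6.5 − -36)/0.721 = 40.913.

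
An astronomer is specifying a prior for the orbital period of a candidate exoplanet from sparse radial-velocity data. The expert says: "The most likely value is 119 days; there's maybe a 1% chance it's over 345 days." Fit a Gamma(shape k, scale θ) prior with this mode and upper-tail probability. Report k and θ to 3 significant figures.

k ≈ 5.01, θ ≈ 29.7

Gamma(k,θ) with k>1 has mode (k−1)θ, so θ = 119/(k−1).
Need P(X < 345) = 0.99 with θ tied to k this way. Start at k = 2, θ = 119: P(X<345) ≈ 0.785.
Too low — raise k to concentrate. Iterating converges to k ≈ 5.01.
Then θ = 119/(5.01−1) ≈ 29.7.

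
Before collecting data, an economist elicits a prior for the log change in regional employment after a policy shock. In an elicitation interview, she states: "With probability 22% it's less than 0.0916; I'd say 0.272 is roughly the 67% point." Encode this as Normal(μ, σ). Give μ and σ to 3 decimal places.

The p-quantile of Normal(μ,σ) is μ + z_p·σ, with z_{0.22} = -0.7722 and z_{0.67} = 0.4399.
Eliminate σ: μ = (z₂·x₁ − z₁·x₂)/(z₂ − z₁) = (0.4399·0.0916 − (-0.7722)·0.272)/1.212 = 0.207.
Then σ = (x₂ − x₁)/(z₂ − z₁) = (0.272 − 0.0916)/1.212 = 0.149.

μ = 0.207, σ = 0.149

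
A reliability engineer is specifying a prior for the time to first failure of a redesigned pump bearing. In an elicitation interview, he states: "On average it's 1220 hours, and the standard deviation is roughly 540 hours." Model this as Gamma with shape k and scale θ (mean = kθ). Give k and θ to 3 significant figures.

For Gamma(k, scale θ): mean = kθ, variance = kθ², so CV = 1/√k.
CV = SD/mean = 540/1220 = 0.4426, hence k = 1/CV² = 5.1.
Then θ = mean/k = 1220/5.1 = 239.

k ≈ 5.1, θ ≈ 239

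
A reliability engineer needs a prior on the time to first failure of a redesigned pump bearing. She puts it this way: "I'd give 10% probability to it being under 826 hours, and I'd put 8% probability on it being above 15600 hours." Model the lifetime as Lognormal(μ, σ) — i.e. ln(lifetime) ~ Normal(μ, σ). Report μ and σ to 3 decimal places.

μ ≈ 8.118, σ ≈ 1.094

If T ~ Lognormal(μ,σ) then ln T ~ Normal(μ,σ), so the p-quantile of ln T is μ + z_p·σ.
ln(826) = 6.717 and ln(15600) = 9.655; z_{0.1} = -1.282, z_{0.92} = 1.405.
σ = (9.655 − 6.717)/(1.405 − (-1.282)) = 1.094.
μ = 6.717 − (-1.282)·1.094 = 8.118.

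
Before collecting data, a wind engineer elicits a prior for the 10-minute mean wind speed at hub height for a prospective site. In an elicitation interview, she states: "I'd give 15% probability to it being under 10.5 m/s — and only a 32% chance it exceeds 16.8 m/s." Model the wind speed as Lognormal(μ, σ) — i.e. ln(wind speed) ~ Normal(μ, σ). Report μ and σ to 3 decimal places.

If T ~ Lognormal(μ,σ) then ln T ~ Normal(μ,σ), so the p-quantile of ln T is μ + z_p·σ.
ln(10.5) = 2.351 and ln(16.8) = 2.821; z_{0.15} = -1.036, z_{0.68} = 0.4677.
σ = (2.821 − 2.351)/(0.4677 − (-1.036)) = 0.312.
μ = 2.351 − (-1.036)·0.312 = 2.675.

μ ≈ 2.675, σ ≈ 0.312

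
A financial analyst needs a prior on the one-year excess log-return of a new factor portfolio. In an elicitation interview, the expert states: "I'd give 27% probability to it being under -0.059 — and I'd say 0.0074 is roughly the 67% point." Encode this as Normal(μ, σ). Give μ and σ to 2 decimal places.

For Normal(μ,σ), the p-quantile is μ + z_p·σ. Here z_{0.27} = -0.6128, z_{0.67} = 0.4399.
So -0.059 = μ − 0.6128σ and 0.0074 = μ + 0.4399σ.
Subtracting: σ = (0.0074 − -0.059)/(0.4399 − (-0.6128)) = 0.06.
Then μ = -0.059 − (-0.6128)·0.06 = -0.02.

μ = -0.02, σ = 0.06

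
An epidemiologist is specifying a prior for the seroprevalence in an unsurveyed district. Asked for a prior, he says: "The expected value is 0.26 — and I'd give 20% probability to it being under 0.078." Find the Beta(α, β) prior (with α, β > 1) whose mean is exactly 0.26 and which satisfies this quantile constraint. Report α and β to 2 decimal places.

α ≈ 1.03, β ≈ 2.94

With mean 0.26 fixed, write α = 0.26s, β = 0.74s where s = α+β.
Need P(θ < 0.078) = 0.2 under Beta(0.26s, 0.74s). Normal approximation: (q−m)/√(m(1−m)/s) ≈ z_{0.2} = -0.842, so s ≈ 0.26·0.74·(-0.842)²/(0.078−0.26)² = 4.1.
At s = 4.1: P(θ<0.078) ≈ 0.194. Adjusting to match 0.2 gives s ≈ 3.98.
So α = 0.26·3.98 ≈ 1.03, β = 0.74·3.98 ≈ 2.94.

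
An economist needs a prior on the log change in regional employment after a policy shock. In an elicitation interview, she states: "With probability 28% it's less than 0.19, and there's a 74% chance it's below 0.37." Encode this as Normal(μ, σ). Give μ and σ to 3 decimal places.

The p-quantile of Normal(μ,σ) is μ + z_p·σ, with z_{0.28} = -0.5828 and z_{0.74} = 0.6433.
Eliminate σ: μ = (z₂·x₁ − z₁·x₂)/(z₂ − z₁) = (0.6433·0.19 − (-0.5828)·0.37)/1.226 = 0.276.
Then σ = (x₂ − x₁)/(z₂ − z₁) = (0.37 − 0.19)/1.226 = 0.147.

μ = 0.276, σ = 0.147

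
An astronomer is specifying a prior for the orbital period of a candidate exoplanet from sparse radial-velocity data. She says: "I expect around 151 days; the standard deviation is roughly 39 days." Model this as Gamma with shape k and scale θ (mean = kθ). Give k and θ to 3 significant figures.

k ≈ 15, θ ≈ 10.1

For Gamma(k, scale θ): mean = kθ, variance = kθ², so CV = 1/√k.
CV = SD/mean = 39/151 = 0.2583, hence k = 1/CV² = 15.
Then θ = mean/k = 151/15 = 10.1.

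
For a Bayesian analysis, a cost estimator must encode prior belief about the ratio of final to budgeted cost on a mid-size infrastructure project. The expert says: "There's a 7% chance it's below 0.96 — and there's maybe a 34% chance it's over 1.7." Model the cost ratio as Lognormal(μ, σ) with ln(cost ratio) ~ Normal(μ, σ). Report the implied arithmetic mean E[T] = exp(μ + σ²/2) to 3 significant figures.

E[T] ≈ 1.57

If T ~ Lognormal(μ,σ) then ln T ~ Normal(μ,σ), so the p-quantile of ln T is μ + z_p·σ.
ln(0.96) = -0.04082 and ln(1.7) = 0.5306; z_{0.07} = -1.476, z_{0.66} = 0.4125.
σ = (0.5306 − -0.04082)/(0.4125 − (-1.476)) = 0.303.
μ = -0.04082 − (-1.476)·0.303 = 0.406.
E[T] = exp(μ + σ²/2) = exp(0.406 + 0.0458) = 1.57.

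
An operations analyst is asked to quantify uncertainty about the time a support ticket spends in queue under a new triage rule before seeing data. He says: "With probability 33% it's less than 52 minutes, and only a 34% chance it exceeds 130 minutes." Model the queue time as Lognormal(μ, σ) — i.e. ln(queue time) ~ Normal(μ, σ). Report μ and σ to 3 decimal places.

If T ~ Lognormal(μ,σ) then ln T ~ Normal(μ,σ), so the p-quantile of ln T is μ + z_p·σ.
ln(52) = 3.951 and ln(130) = 4.868; z_{0.33} = -0.4399, z_{0.66} = 0.4125.
σ = (4.868 − 3.951)/(0.4125 − (-0.4399)) = 1.075.
μ = 3.951 − (-0.4399)·1.075 = 4.424.

μ ≈ 4.424, σ ≈ 1.075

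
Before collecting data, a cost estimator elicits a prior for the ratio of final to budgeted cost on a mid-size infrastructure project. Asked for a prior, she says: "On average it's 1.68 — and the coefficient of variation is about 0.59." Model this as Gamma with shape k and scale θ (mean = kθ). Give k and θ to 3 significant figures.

For Gamma(k, scale θ): mean = kθ, variance = kθ², so CV = 1/√k.
CV = 0.59, hence k = 1/CV² = 2.87.
Then θ = mean/k = 1.68/2.87 = 0.585.

k ≈ 2.87, θ ≈ 0.585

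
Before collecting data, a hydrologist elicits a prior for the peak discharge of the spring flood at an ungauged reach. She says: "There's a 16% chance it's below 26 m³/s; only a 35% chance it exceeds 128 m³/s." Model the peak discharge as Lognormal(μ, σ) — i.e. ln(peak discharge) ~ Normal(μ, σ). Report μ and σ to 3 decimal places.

μ ≈ 4.407, σ ≈ 1.155

If T ~ Lognormal(μ,σ) then ln T ~ Normal(μ,σ), so the p-quantile of ln T is μ + z_p·σ.
ln(26) = 3.258 and ln(128) = 4.852; z_{0.16} = -0.9945, z_{0.65} = 0.3853.
σ = (4.852 − 3.258)/(0.3853 − (-0.9945)) = 1.155.
μ = 3.258 − (-0.9945)·1.155 = 4.407.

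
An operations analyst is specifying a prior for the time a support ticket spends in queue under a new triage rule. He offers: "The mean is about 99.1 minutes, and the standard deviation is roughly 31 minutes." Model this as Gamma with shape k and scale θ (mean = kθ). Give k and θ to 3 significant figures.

For Gamma(k, scale θ): mean = kθ, variance = kθ², so CV = 1/√k.
CV = SD/mean = 31/99.1 = 0.3128, hence k = 1/CV² = 10.2.
Then θ = mean/k = 99.1/10.2 = 9.7.

k ≈ 10.2, θ ≈ 9.7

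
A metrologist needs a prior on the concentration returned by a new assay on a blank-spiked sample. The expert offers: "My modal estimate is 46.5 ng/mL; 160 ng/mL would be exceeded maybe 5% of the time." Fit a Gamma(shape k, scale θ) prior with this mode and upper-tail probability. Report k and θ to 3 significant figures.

Gamma(k,θ) with k>1 has mode (k−1)θ, so θ = 46.5/(k−1).
Need P(X < 160) = 0.95 with θ tied to k this way. Start at k = 2, θ = 46.5: P(X<160) ≈ 0.858.
Too low — raise k to concentrate. Iterating converges to k ≈ 2.7.
Then θ = 46.5/(2.7−1) ≈ 27.4.

k ≈ 2.7, θ ≈ 27.4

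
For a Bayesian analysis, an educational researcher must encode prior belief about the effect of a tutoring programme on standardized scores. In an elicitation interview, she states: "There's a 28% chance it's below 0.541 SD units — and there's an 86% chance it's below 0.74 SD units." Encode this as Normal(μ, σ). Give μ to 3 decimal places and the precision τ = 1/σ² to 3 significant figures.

For Normal(μ,σ), the p-quantile is μ + z_p·σ. Here z_{0.28} = -0.5828, z_{0.86} = 1.08.
So 0.541 = μ − 0.5828σ and 0.74 = μ + 1.08σ.
Subtracting: σ = (0.74 − 0.541)/(1.08 − (-0.5828)) = 0.120.
Then μ = 0.541 − (-0.5828)·0.120 = 0.611.
Precision τ = 1/σ² = 1/0.1197² = 69.8.

μ = 0.611, τ = 69.8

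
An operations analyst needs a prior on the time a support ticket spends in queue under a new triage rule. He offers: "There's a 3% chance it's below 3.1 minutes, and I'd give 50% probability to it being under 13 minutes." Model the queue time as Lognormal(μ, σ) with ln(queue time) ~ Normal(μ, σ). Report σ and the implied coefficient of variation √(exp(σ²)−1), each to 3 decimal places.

If T ~ Lognormal(μ,σ) then ln T ~ Normal(μ,σ), so the p-quantile of ln T is μ + z_p·σ.
ln(3.1) = 1.131 and ln(13) = 2.565; z_{0.03} = -1.881, z_{0.5} = 0.
σ = (2.565 − 1.131)/(0 − (-1.881)) = 0.762.
μ = 1.131 − (-1.881)·0.762 = 2.565.
CV = √(exp(σ²)−1) = √(exp(0.5810)−1) = 0.888.

σ ≈ 0.762, CV ≈ 0.888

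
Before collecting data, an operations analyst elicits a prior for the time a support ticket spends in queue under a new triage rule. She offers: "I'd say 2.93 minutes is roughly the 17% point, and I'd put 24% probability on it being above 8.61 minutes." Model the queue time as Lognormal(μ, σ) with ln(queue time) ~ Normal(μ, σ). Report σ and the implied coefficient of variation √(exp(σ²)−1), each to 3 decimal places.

If T ~ Lognormal(μ,σ) then ln T ~ Normal(μ,σ), so the p-quantile of ln T is μ + z_p·σ.
ln(2.93) = 1.075 and ln(8.61) = 2.153; z_{0.17} = -0.9542, z_{0.76} = 0.7063.
σ = (2.153 − 1.075)/(0.7063 − (-0.9542)) = 0.649.
μ = 1.075 − (-0.9542)·0.649 = 1.694.
CV = √(exp(σ²)−1) = √(exp(0.4214)−1) = 0.724.

σ ≈ 0.649, CV ≈ 0.724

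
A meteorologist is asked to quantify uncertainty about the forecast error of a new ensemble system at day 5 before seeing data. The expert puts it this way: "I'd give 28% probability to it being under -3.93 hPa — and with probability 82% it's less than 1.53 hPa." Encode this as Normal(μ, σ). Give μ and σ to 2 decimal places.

μ = -1.81, σ = 3.64

For Normal(μ,σ), the p-quantile is μ + z_p·σ. Here z_{0.28} = -0.5828, z_{0.82} = 0.9154.
So -3.93 = μ − 0.5828σ and 1.53 = μ + 0.9154σ.
Subtracting: σ = (1.53 − -3.93)/(0.9154 − (-0.5828)) = 3.64.
Then μ = -3.93 − (-0.5828)·3.64 = -1.81.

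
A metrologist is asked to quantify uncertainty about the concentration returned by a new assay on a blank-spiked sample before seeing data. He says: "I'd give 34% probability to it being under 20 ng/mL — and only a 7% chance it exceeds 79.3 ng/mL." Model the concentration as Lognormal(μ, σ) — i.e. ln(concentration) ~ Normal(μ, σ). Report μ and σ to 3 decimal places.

μ ≈ 3.297, σ ≈ 0.730

If T ~ Lognormal(μ,σ) then ln T ~ Normal(μ,σ), so the p-quantile of ln T is μ + z_p·σ.
ln(20) = 2.996 and ln(79.3) = 4.373; z_{0.34} = -0.4125, z_{0.93} = 1.476.
σ = (4.373 − 2.996)/(1.476 − (-0.4125)) = 0.730.
μ = 2.996 − (-0.4125)·0.730 = 3.297.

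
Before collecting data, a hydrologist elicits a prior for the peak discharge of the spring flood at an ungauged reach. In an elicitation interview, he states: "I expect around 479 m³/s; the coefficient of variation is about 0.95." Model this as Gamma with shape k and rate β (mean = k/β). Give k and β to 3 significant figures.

For Gamma(k, rate β): mean = k/β, variance = k/β², so CV = 1/√k.
CV = 0.95, hence k = 1/CV² = 1.11.
Then β = k/mean = 1.11/479 = 0.00231.

k ≈ 1.11, β ≈ 0.00231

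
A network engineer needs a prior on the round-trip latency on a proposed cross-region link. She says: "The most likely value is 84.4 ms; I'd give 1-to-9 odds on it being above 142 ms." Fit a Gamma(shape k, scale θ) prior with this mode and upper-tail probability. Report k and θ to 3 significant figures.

k ≈ 7.99, θ ≈ 12.1

Gamma(k,θ) with k>1 has mode (k−1)θ, so θ = 84.4/(k−1).
Need P(X < 142) = 0.9 with θ tied to k this way. Start at k = 2, θ = 84.4: P(X<142) ≈ 0.501.
Too low — raise k to concentrate. Iterating converges to k ≈ 7.99.
Then θ = 84.4/(7.99−1) ≈ 12.1.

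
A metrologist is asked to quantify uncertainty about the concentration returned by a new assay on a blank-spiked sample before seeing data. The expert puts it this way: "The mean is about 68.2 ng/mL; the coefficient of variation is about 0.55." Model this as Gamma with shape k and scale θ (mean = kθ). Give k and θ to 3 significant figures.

k ≈ 3.31, θ ≈ 20.6

For Gamma(k, scale θ): mean = kθ, variance = kθ², so CV = 1/√k.
CV = 0.55, hence k = 1/CV² = 3.31.
Then θ = mean/k = 68.2/3.31 = 20.6.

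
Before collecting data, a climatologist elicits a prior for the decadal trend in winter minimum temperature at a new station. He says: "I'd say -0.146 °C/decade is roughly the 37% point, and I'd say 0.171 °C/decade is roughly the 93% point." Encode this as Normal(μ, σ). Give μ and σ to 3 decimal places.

The p-quantile of Normal(μ,σ) is μ + z_p·σ, with z_{0.37} = -0.3319 and z_{0.93} = 1.476.
Eliminate σ: μ = (z₂·x₁ − z₁·x₂)/(z₂ − z₁) = (1.476·-0.146 − (-0.3319)·0.171)/1.808 = -0.088.
Then σ = (x₂ − x₁)/(z₂ − z₁) = (0.171 − -0.146)/1.808 = 0.175.

μ = -0.088, σ = 0.175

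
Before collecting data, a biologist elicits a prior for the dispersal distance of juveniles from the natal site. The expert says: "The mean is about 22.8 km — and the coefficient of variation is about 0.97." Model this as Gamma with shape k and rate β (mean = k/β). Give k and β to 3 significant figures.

For Gamma(k, rate β): mean = k/β, variance = k/β², so CV = 1/√k.
CV = 0.97, hence k = 1/CV² = 1.06.
Then β = k/mean = 1.06/22.8 = 0.0466.

k ≈ 1.06, β ≈ 0.0466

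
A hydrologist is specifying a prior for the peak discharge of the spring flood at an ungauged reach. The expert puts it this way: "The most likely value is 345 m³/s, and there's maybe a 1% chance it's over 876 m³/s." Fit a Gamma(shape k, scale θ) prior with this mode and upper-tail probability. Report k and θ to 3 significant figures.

k ≈ 6.39, θ ≈ 64

Gamma(k,θ) with k>1 has mode (k−1)θ, so θ = 345/(k−1).
Need P(X < 876) = 0.99 with θ tied to k this way. Start at k = 2, θ = 345: P(X<876) ≈ 0.721.
Too low — raise k to concentrate. Iterating converges to k ≈ 6.39.
Then θ = 345/(6.39−1) ≈ 64.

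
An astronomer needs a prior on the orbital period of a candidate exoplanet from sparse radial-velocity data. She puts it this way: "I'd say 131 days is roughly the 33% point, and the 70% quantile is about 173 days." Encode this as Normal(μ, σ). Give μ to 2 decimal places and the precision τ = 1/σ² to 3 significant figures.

μ = 150.16, τ = 0.000527

The p-quantile of Normal(μ,σ) is μ + z_p·σ, with z_{0.33} = -0.4399 and z_{0.7} = 0.5244.
Eliminate σ: μ = (z₂·x₁ − z₁·x₂)/(z₂ − z₁) = (0.5244·131 − (-0.4399)·173)/0.9643 = 150.16.
Then σ = (x₂ − x₁)/(z₂ − z₁) = (173 − 131)/0.9643 = 43.55.
Precision τ = 1/σ² = 1/43.55² = 0.000527.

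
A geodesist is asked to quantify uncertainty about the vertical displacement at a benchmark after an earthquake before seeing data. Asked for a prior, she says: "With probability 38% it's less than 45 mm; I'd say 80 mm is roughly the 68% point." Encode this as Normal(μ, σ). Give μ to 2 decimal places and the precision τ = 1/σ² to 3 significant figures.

For Normal(μ,σ), the p-quantile is μ + z_p·σ. Here z_{0.38} = -0.3055, z_{0.68} = 0.4677.
So 45 = μ − 0.3055σ and 80 = μ + 0.4677σ.
Subtracting: σ = (80 − 45)/(0.4677 − (-0.3055)) = 45.27.
Then μ = 45 − (-0.3055)·45.27 = 58.83.
Precision τ = 1/σ² = 1/45.27² = 0.000488.

μ = 58.83, τ = 0.000488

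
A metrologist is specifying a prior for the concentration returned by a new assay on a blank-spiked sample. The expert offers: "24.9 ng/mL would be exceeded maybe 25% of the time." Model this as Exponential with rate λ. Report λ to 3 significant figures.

λ ≈ 0.0557

P(T > 24.9) = e^(−λ·24.9) = 0.25, so λ = −ln(0.25)/24.9 = 0.0557.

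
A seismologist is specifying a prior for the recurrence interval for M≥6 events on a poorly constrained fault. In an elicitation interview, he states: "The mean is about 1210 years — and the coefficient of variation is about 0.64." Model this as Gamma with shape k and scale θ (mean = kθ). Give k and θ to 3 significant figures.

For Gamma(k, scale θ): mean = kθ, variance = kθ², so CV = 1/√k.
CV = 0.64, hence k = 1/CV² = 2.44.
Then θ = mean/k = 1210/2.44 = 496.

k ≈ 2.44, θ ≈ 496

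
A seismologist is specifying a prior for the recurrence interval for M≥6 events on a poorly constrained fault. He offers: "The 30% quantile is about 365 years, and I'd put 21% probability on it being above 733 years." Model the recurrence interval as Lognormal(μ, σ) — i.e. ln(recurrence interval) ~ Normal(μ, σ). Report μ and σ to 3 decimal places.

μ ≈ 6.175, σ ≈ 0.524

If T ~ Lognormal(μ,σ) then ln T ~ Normal(μ,σ), so the p-quantile of ln T is μ + z_p·σ.
ln(365) = 5.9 and ln(733) = 6.597; z_{0.3} = -0.5244, z_{0.79} = 0.8064.
σ = (6.597 − 5.9)/(0.8064 − (-0.5244)) = 0.524.
μ = 5.9 − (-0.5244)·0.524 = 6.175.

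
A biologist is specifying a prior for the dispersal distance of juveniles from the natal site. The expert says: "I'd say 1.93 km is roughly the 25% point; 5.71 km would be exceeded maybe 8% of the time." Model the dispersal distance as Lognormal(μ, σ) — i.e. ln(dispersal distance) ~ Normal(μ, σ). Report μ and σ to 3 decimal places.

If T ~ Lognormal(μ,σ) then ln T ~ Normal(μ,σ), so the p-quantile of ln T is μ + z_p·σ.
ln(1.93) = 0.6575 and ln(5.71) = 1.742; z_{0.25} = -0.6745, z_{0.92} = 1.405.
σ = (1.742 − 0.6575)/(1.405 − (-0.6745)) = 0.522.
μ = 0.6575 − (-0.6745)·0.522 = 1.009.

μ ≈ 1.009, σ ≈ 0.522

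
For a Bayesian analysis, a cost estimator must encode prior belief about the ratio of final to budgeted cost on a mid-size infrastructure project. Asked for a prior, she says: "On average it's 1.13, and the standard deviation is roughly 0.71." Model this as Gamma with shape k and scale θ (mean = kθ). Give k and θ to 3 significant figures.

k ≈ 2.53, θ ≈ 0.446

For Gamma(k, scale θ): mean = kθ, variance = kθ², so CV = 1/√k.
CV = SD/mean = 0.71/1.13 = 0.6283, hence k = 1/CV² = 2.53.
Then θ = mean/k = 1.13/2.53 = 0.446.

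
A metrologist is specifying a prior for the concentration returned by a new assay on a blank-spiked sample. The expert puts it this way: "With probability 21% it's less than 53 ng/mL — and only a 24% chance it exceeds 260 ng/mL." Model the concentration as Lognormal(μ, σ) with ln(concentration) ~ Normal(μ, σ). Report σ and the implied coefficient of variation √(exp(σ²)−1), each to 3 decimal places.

If T ~ Lognormal(μ,σ) then ln T ~ Normal(μ,σ), so the p-quantile of ln T is μ + z_p·σ.
ln(53) = 3.97 and ln(260) = 5.561; z_{0.21} = -0.8064, z_{0.76} = 0.7063.
σ = (5.561 − 3.97)/(0.7063 − (-0.8064)) = 1.051.
μ = 3.97 − (-0.8064)·1.051 = 4.818.
CV = √(exp(σ²)−1) = √(exp(1.1053)−1) = 1.421.

σ ≈ 1.051, CV ≈ 1.421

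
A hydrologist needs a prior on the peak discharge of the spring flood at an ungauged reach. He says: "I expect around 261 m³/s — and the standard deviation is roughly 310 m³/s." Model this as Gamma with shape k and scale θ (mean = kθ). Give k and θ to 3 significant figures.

k ≈ 0.709, θ ≈ 368

For Gamma(k, scale θ): mean = kθ, variance = kθ², so CV = 1/√k.
CV = SD/mean = 310/261 = 1.188, hence k = 1/CV² = 0.709.
Then θ = mean/k = 261/0.709 = 368.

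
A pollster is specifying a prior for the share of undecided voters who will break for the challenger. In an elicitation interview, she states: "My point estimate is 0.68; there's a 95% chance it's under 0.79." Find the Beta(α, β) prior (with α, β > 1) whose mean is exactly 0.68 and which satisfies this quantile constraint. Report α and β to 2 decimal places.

α ≈ 29.72, β ≈ 13.99

With mean 0.68 fixed, write α = 0.68s, β = 0.32s where s = α+β.
Need P(θ < 0.79) = 0.95 under Beta(0.68s, 0.32s). Normal approximation: (q−m)/√(m(1−m)/s) ≈ z_{0.95} = 1.64, so s ≈ 0.68·0.32·(1.64)²/(0.79−0.68)² = 48.7.
At s = 48.7: P(θ<0.79) ≈ 0.959. Adjusting to match 0.95 gives s ≈ 43.71.
So α = 0.68·43.71 ≈ 29.72, β = 0.32·43.71 ≈ 13.99.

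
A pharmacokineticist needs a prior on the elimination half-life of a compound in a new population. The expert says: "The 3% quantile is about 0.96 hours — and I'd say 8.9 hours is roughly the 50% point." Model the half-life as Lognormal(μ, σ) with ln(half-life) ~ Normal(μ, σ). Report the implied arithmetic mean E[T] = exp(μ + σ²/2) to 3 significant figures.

If T ~ Lognormal(μ,σ) then ln T ~ Normal(μ,σ), so the p-quantile of ln T is μ + z_p·σ.
ln(0.96) = -0.04082 and ln(8.9) = 2.186; z_{0.03} = -1.881, z_{0.5} = 0.
σ = (2.186 − -0.04082)/(0 − (-1.881)) = 1.184.
μ = -0.04082 − (-1.881)·1.184 = 2.186.
E[T] = exp(μ + σ²/2) = exp(2.186 + 0.7009) = 17.9 hours.

E[T] ≈ 17.9 hours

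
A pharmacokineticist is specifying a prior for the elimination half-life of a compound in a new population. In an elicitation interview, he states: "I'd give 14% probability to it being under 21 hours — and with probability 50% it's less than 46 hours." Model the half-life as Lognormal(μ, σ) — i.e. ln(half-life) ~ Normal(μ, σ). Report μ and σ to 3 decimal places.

μ ≈ 3.829, σ ≈ 0.726

If T ~ Lognormal(μ,σ) then ln T ~ Normal(μ,σ), so the p-quantile of ln T is μ + z_p·σ.
ln(21) = 3.045 and ln(46) = 3.829; z_{0.14} = -1.08, z_{0.5} = 0.
σ = (3.829 − 3.045)/(0 − (-1.08)) = 0.726.
μ = 3.045 − (-1.08)·0.726 = 3.829.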